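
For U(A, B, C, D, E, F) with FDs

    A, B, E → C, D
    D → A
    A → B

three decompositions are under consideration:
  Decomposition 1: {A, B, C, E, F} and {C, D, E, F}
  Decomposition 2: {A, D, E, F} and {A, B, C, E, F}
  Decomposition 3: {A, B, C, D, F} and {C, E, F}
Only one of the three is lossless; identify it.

Decomposition 1: common = {C, E, F}, closure = {C, E, F} → lossy.
Decomposition 2: common = {A, E, F}, closure = {A, B, C, D, E, F} → lossless.
Decomposition 3: common = {C, F}, closure = {C, F} → lossy.

Decomposition 2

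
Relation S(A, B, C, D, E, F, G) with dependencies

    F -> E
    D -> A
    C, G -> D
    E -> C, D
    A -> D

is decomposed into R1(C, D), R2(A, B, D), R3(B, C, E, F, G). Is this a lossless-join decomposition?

Chase test. Columns are A, B, C, D, E, F, G; row i has aⱼ where attribute j ∈ Ri, else bᵢⱼ.
Initial tableau (one row per fragment):
  row 1: b11 b12 a3 a4 b15 b16 b17
  row 2: a1 a2 b23 a4 b25 b26 b27
  row 3: b31 a2 a3 b34 a5 a6 a7
Rows 1 and 2 agree on D; apply D→A and equate their A entries.
No row becomes fully distinguished — the join is lossy.

No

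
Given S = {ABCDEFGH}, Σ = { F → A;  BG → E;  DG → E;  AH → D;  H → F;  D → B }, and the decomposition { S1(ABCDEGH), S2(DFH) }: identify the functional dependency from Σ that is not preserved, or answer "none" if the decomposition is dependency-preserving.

F → A

Check F → A: no single fragment contains all of {AF}, and the restricted closure of {F} across the fragments never reaches {A}.
BG → E is preserved.
DG → E is preserved.
AH → D is preserved.
H → F is preserved.
D → B is preserved.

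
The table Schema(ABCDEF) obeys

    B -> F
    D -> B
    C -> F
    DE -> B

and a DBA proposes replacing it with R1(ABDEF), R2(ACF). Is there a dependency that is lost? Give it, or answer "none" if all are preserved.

B → F lies within R1.
D → B lies within R1.
C → F lies within R2.
DE → B lies within R1.
Every dependency is enforceable on the fragments, so the decomposition is dependency-preserving.

none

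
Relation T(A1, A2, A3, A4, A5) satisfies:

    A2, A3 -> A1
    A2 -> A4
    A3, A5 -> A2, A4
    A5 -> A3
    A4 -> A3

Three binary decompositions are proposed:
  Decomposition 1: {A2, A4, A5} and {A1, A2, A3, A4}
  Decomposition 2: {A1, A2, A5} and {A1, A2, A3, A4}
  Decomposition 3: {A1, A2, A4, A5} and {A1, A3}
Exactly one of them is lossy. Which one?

Decomposition 1: common = {A2, A4}, closure = {A1, A2, A3, A4} → lossless.
Decomposition 2: common = {A1, A2}, closure = {A1, A2, A3, A4} → lossless.
Decomposition 3: common = {A1}, closure = {A1} → lossy.

Decomposition 3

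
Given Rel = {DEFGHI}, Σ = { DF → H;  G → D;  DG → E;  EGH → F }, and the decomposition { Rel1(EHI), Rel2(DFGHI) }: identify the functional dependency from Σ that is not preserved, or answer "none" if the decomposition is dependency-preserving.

Check DG → E: no single fragment contains all of {DEG}, and the restricted closure of {DG} across the fragments never reaches {E}.
DF → H is preserved.
G → D is preserved.
EGH → F is preserved.

DG → E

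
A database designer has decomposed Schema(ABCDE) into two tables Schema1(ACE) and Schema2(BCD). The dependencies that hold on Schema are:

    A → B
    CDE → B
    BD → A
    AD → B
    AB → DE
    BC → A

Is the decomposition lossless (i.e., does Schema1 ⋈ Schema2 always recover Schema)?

No

Common attributes: Schema1 ∩ Schema2 = {C}.
No dependency enlarges {C}, so (C)⁺ = {C}.
The closure contains neither all of Schema1 = {ACE} nor all of Schema2 = {BCD}, so the common attributes are not a superkey of either fragment. The join is lossy.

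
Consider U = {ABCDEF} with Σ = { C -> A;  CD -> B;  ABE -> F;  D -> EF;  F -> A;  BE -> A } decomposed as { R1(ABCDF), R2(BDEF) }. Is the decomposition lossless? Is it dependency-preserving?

Lossless test: (BDF)⁺ = {ABDEF}, which contains all of one fragment — lossless.
Dependency preservation: ABE → F; BE → A are not contained in any single fragment, but the restricted closure of each left-hand side across the fragments still reaches the right-hand side; the remaining FDs each lie inside some fragment. All dependencies are preserved.

lossless and dependency-preserving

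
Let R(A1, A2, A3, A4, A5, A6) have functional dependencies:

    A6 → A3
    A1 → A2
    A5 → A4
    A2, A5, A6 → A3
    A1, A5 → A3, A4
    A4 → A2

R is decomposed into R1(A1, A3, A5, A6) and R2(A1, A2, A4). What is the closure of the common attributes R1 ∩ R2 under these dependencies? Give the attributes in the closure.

R1 ∩ R2 = {A1}.
A1 → A2 applies, adding A2
Closure: {A1, A2}.

A1, A2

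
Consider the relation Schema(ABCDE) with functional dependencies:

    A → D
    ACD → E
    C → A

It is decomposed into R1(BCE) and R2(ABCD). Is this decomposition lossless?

Common attributes: R1 ∩ R2 = {BC}.
Closure of {BC}: C → A applies, adding A; A → D applies, adding D; ACD → E applies, adding E. So (BC)⁺ = {ABCDE}.
This closure contains every attribute of R1, so R1 ∩ R2 → R1. The join is lossless.

Yes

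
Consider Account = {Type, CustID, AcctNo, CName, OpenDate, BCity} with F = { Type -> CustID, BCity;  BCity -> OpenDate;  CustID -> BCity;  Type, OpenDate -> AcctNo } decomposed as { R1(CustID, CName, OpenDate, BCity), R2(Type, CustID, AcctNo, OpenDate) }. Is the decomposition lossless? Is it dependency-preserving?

lossy but dependency-preserving

Lossless test: (CustID, OpenDate)⁺ = {CustID, OpenDate, BCity}, which is a superkey of neither fragment — lossy.
Dependency preservation: Type → CustID, BCity is not contained in any single fragment, but the restricted closure of its left-hand side across the fragments still reaches the right-hand side; the remaining FDs each lie inside some fragment. All dependencies are preserved.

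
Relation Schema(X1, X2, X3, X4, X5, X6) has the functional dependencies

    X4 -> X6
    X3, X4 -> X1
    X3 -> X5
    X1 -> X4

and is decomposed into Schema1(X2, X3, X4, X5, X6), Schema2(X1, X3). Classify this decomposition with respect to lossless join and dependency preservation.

lossy and not dependency-preserving

Lossless test: (X3)⁺ = {X3, X5}, which is a superkey of neither fragment — lossy.
Dependency preservation: the restricted closure of {X3, X4} across the fragments never reaches {X1}, so X3, X4 → X1 cannot be enforced without a join — not preserved.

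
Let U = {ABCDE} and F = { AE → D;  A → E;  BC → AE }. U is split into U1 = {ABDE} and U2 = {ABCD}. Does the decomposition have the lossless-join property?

Yes

Common attributes: U1 ∩ U2 = {ABD}.
Closure of {ABD}: A → E applies, adding E. So (ABD)⁺ = {ABDE}.
This closure contains every attribute of U1, so U1 ∩ U2 → U1. The join is lossless.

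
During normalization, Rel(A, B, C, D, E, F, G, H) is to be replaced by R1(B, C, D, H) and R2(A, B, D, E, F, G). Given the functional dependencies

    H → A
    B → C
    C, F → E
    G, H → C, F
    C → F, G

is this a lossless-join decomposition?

Common attributes: R1 ∩ R2 = {B, D}.
Closure of {B, D}: B → C applies, adding C; C → F, G applies, adding F, G; C, F → E applies, adding E. So (B, D)⁺ = {B, C, D, E, F, G}.
The closure contains neither all of R1 = {B, C, D, H} nor all of R2 = {A, B, D, E, F, G}, so the common attributes are not a superkey of either fragment. The join is lossy.

No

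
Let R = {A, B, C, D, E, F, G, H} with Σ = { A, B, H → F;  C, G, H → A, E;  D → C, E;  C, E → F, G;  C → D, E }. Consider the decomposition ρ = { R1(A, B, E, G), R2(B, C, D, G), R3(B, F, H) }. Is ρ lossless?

Chase test. Columns are A, B, C, D, E, F, G, H; row i has aⱼ where attribute j ∈ Ri, else bᵢⱼ.
Initial tableau (one row per fragment):
  row 1: a1 a2 b13 b14 a5 b16 a7 b18
  row 2: b21 a2 a3 a4 b25 b26 a7 b28
  row 3: b31 a2 b33 b34 b35 a6 b37 a8
No row becomes fully distinguished — the join is lossy.

No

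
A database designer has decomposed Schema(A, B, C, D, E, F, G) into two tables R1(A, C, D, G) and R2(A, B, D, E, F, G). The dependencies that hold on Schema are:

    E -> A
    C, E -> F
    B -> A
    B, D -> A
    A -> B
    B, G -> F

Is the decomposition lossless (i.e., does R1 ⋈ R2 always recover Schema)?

No

Common attributes: R1 ∩ R2 = {A, D, G}.
Closure of {A, D, G}: A → B applies, adding B; B, G → F applies, adding F. So (A, D, G)⁺ = {A, B, D, F, G}.
The closure contains neither all of R1 = {A, C, D, G} nor all of R2 = {A, B, D, E, F, G}, so the common attributes are not a superkey of either fragment. The join is lossy.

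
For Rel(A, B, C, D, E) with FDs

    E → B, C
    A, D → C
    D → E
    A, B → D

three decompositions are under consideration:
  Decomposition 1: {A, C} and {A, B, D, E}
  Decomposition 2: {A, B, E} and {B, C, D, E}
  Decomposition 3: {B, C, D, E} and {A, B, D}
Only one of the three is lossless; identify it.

Decomposition 1: common = {A}, closure = {A} → lossy.
Decomposition 2: common = {B, E}, closure = {B, C, E} → lossy.
Decomposition 3: common = {B, D}, closure = {B, C, D, E} → lossless.

Decomposition 3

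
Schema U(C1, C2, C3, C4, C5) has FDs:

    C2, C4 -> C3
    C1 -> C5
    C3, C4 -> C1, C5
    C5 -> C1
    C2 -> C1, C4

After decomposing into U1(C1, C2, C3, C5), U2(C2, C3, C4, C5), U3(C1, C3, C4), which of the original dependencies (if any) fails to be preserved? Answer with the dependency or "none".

C2, C4 → C3 lies within U2.
C1 → C5 lies within U1.
C3, C4 → C1, C5: restricted closure across fragments reaches C1, C5.
C5 → C1 lies within U1.
C2 → C1, C4: restricted closure across fragments reaches C1, C4.
Every dependency is enforceable on the fragments, so the decomposition is dependency-preserving.

none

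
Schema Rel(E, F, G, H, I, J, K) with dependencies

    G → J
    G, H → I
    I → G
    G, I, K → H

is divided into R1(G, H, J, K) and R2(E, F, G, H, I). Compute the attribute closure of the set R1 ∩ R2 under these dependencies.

G, H, I, J

R1 ∩ R2 = {G, H}.
G → J applies, adding J
G, H → I applies, adding I
Closure: {G, H, I, J}.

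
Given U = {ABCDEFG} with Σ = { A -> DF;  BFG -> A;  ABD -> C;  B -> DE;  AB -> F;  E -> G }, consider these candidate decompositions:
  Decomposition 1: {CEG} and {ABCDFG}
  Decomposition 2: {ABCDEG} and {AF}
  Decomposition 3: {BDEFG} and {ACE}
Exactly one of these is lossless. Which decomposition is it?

Decomposition 1: common = {CG}, closure = {CG} → lossy.
Decomposition 2: common = {A}, closure = {ADF} → lossless.
Decomposition 3: common = {E}, closure = {EG} → lossy.

Decomposition 2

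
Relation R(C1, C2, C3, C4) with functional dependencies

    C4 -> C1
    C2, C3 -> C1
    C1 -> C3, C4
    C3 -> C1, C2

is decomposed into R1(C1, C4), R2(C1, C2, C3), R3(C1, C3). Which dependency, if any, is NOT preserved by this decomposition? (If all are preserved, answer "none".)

C4 → C1 lies within R1.
C2, C3 → C1 lies within R2.
C1 → C3, C4: restricted closure across fragments reaches C3, C4.
C3 → C1, C2 lies within R2.
Every dependency is enforceable on the fragments, so the decomposition is dependency-preserving.

none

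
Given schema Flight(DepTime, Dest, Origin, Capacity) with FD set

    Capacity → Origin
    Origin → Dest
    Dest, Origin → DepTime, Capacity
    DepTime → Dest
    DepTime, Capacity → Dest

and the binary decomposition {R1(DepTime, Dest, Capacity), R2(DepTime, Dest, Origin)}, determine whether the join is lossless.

Common attributes: R1 ∩ R2 = {DepTime, Dest}.
No dependency enlarges {DepTime, Dest}, so (DepTime, Dest)⁺ = {DepTime, Dest}.
The closure contains neither all of R1 = {DepTime, Dest, Capacity} nor all of R2 = {DepTime, Dest, Origin}, so the common attributes are not a superkey of either fragment. The join is lossy.

No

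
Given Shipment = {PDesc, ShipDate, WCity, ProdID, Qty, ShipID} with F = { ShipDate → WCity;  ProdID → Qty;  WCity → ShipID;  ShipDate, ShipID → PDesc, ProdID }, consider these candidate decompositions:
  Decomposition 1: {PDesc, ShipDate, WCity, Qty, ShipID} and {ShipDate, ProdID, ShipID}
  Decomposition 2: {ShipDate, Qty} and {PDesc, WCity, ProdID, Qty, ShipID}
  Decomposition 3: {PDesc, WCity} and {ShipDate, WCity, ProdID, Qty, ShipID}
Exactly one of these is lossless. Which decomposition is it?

Decomposition 1: common = {ShipDate, ShipID}, closure = {PDesc, ShipDate, WCity, ProdID, Qty, ShipID} → lossless.
Decomposition 2: common = {Qty}, closure = {Qty} → lossy.
Decomposition 3: common = {WCity}, closure = {WCity, ShipID} → lossy.

Decomposition 1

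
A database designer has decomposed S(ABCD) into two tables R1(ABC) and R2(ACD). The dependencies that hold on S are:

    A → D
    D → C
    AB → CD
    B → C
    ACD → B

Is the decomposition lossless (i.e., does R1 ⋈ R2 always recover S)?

Common attributes: R1 ∩ R2 = {AC}.
Closure of {AC}: A → D applies, adding D; ACD → B applies, adding B. So (AC)⁺ = {ABCD}.
This closure contains every attribute of R1, so R1 ∩ R2 → R1. The join is lossless.

Yes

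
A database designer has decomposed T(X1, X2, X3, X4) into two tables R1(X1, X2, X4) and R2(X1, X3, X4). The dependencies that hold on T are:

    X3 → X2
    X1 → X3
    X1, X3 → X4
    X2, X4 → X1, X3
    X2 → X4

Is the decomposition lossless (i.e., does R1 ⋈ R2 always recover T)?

Common attributes: R1 ∩ R2 = {X1, X4}.
Closure of {X1, X4}: X1 → X3 applies, adding X3; X3 → X2 applies, adding X2. So (X1, X4)⁺ = {X1, X2, X3, X4}.
This closure contains every attribute of R1, so R1 ∩ R2 → R1. The join is lossless.

Yes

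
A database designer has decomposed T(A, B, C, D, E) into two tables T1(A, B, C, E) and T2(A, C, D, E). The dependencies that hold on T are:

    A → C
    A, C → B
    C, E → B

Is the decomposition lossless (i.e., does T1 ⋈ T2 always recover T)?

Common attributes: T1 ∩ T2 = {A, C, E}.
Closure of {A, C, E}: A, C → B applies, adding B. So (A, C, E)⁺ = {A, B, C, E}.
This closure contains every attribute of T1, so T1 ∩ T2 → T1. The join is lossless.

Yes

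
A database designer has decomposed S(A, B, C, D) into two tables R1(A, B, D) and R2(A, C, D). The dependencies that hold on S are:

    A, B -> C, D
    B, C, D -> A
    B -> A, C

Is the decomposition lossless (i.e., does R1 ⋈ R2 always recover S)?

Common attributes: R1 ∩ R2 = {A, D}.
No dependency enlarges {A, D}, so (A, D)⁺ = {A, D}.
The closure contains neither all of R1 = {A, B, D} nor all of R2 = {A, C, D}, so the common attributes are not a superkey of either fragment. The join is lossy.

No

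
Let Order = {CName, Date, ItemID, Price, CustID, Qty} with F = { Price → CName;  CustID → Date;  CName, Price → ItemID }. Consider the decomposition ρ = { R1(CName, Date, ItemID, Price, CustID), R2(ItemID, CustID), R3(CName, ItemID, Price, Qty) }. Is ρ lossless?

No

Chase test. Columns are CName, Date, ItemID, Price, CustID, Qty; row i has aⱼ where attribute j ∈ Ri, else bᵢⱼ.
Initial tableau (one row per fragment):
  row 1: a1 a2 a3 a4 a5 b16
  row 2: b21 b22 a3 b24 a5 b26
  row 3: a1 b32 a3 a4 b35 a6
Rows 1 and 2 agree on CustID; apply CustID→Date and equate their Date entries.
No row becomes fully distinguished — the join is lossy.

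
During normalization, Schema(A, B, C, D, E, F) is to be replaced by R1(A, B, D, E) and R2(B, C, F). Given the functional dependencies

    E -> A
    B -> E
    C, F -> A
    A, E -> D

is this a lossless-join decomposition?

Common attributes: R1 ∩ R2 = {B}.
Closure of {B}: B → E applies, adding E; E → A applies, adding A; A, E → D applies, adding D. So (B)⁺ = {A, B, D, E}.
This closure contains every attribute of R1, so R1 ∩ R2 → R1. The join is lossless.

Yes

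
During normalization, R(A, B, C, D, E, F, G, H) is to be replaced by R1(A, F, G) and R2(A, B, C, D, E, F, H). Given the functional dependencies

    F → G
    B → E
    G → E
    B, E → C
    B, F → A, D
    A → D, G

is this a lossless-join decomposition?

Common attributes: R1 ∩ R2 = {A, F}.
Closure of {A, F}: F → G applies, adding G; G → E applies, adding E; A → D, G applies, adding D. So (A, F)⁺ = {A, D, E, F, G}.
This closure contains every attribute of R1, so R1 ∩ R2 → R1. The join is lossless.

Yes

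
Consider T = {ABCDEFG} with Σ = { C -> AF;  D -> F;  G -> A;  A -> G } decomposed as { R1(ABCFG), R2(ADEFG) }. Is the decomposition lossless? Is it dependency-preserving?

Lossless test: (AFG)⁺ = {AFG}, which is a superkey of neither fragment — lossy.
Dependency preservation: every FD's attributes lie within a single fragment, so each can be enforced locally — preserved.

lossy but dependency-preserving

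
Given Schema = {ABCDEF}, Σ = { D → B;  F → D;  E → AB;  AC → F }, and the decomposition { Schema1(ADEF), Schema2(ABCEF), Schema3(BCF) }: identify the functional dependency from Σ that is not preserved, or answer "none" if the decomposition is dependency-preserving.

Check D → B: no single fragment contains all of {BD}, and the restricted closure of {D} across the fragments never reaches {B}.
F → D is preserved.
E → AB is preserved.
AC → F is preserved.

D → B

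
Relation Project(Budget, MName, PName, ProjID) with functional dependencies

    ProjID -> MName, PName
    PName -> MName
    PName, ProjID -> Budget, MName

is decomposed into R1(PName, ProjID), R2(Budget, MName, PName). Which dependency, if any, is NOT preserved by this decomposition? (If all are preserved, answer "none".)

PName, ProjID -> Budget, MName

Check PName, ProjID → Budget, MName: no single fragment contains all of {Budget, MName, PName, ProjID}, and the restricted closure of {PName, ProjID} across the fragments never reaches {Budget, MName}.
ProjID → MName, PName is preserved.
PName → MName is preserved.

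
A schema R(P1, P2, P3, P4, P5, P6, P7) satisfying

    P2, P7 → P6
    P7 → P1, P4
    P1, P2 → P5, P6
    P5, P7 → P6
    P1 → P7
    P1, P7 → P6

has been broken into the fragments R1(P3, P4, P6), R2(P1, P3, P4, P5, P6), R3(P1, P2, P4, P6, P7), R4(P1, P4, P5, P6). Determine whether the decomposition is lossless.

No

Chase test. Columns are P1, P2, P3, P4, P5, P6, P7; row i has aⱼ where attribute j ∈ Ri, else bᵢⱼ.
Initial tableau (one row per fragment):
  row 1: b11 b12 a3 a4 b15 a6 b17
  row 2: a1 b22 a3 a4 a5 a6 b27
  row 3: a1 a2 b33 a4 b35 a6 a7
  row 4: a1 b42 b43 a4 a5 a6 b47
Rows 2 and 3 agree on P1; apply P1→P7 and equate their P7 entries.
Rows 2 and 4 agree on P1; apply P1→P7 and equate their P7 entries.
No row becomes fully distinguished — the join is lossy.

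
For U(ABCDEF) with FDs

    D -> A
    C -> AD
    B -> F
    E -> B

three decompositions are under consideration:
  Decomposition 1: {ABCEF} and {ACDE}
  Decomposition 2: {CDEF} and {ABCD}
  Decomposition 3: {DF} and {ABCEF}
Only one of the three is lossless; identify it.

Decomposition 1

Decomposition 1: common = {ACE}, closure = {ABCDEF} → lossless.
Decomposition 2: common = {CD}, closure = {ACD} → lossy.
Decomposition 3: common = {F}, closure = {F} → lossy.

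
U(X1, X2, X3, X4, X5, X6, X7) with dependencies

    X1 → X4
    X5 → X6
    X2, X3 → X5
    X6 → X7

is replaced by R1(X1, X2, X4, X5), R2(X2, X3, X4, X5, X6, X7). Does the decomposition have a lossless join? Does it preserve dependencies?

lossy but dependency-preserving

Lossless test: (X2, X4, X5)⁺ = {X2, X4, X5, X6, X7}, which is a superkey of neither fragment — lossy.
Dependency preservation: every FD's attributes lie within a single fragment, so each can be enforced locally — preserved.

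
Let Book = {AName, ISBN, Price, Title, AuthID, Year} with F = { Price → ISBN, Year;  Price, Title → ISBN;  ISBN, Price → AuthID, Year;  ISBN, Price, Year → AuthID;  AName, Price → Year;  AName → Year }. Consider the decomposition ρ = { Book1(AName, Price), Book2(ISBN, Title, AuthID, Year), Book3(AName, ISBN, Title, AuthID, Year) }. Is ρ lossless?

Chase test. Columns are AName, ISBN, Price, Title, AuthID, Year; row i has aⱼ where attribute j ∈ Booki, else bᵢⱼ.
Initial tableau (one row per fragment):
  row 1: a1 b12 a3 b14 b15 b16
  row 2: b21 a2 b23 a4 a5 a6
  row 3: a1 a2 b33 a4 a5 a6
Rows 1 and 3 agree on AName; apply AName→Year and equate their Year entries.
No row becomes fully distinguished — the join is lossy.

No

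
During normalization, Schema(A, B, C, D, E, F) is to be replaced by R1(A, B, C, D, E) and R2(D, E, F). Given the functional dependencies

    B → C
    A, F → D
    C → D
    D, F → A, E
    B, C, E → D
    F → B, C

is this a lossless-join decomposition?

Common attributes: R1 ∩ R2 = {D, E}.
No dependency enlarges {D, E}, so (D, E)⁺ = {D, E}.
The closure contains neither all of R1 = {A, B, C, D, E} nor all of R2 = {D, E, F}, so the common attributes are not a superkey of either fragment. The join is lossy.

No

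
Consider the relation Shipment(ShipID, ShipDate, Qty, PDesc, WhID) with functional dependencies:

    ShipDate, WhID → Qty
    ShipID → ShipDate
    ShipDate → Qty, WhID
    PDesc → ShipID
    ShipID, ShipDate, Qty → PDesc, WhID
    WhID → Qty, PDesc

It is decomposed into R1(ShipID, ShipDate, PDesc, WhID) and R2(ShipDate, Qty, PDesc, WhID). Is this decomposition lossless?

Yes

Common attributes: R1 ∩ R2 = {ShipDate, PDesc, WhID}.
Closure of {ShipDate, PDesc, WhID}: ShipDate, WhID → Qty applies, adding Qty; PDesc → ShipID applies, adding ShipID. So (ShipDate, PDesc, WhID)⁺ = {ShipID, ShipDate, Qty, PDesc, WhID}.
This closure contains every attribute of R1, so R1 ∩ R2 → R1. The join is lossless.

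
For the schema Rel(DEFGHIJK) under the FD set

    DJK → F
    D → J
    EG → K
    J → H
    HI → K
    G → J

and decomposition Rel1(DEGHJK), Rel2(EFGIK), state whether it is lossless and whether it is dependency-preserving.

Lossless test: (EGK)⁺ = {EGHJK}, which is a superkey of neither fragment — lossy.
Dependency preservation: the restricted closure of {DJK} across the fragments never reaches {F}, so DJK → F cannot be enforced without a join — not preserved.

lossy and not dependency-preserving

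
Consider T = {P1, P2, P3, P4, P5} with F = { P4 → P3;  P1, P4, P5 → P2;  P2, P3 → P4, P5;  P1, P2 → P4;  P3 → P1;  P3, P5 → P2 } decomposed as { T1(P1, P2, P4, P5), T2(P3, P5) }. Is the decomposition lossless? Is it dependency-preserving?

Lossless test: (P5)⁺ = {P5}, which is a superkey of neither fragment — lossy.
Dependency preservation: the restricted closure of {P4} across the fragments never reaches {P3}, so P4 → P3 cannot be enforced without a join — not preserved.

lossy and not dependency-preserving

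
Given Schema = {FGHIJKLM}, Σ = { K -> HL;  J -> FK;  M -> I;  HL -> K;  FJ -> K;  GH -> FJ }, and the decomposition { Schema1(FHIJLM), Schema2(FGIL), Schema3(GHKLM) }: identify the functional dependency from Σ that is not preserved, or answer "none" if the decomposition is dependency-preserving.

GH -> FJ

Check GH → FJ: no single fragment contains all of {FGHJ}, and the restricted closure of {GH} across the fragments never reaches {FJ}.
K → HL is preserved.
J → FK is preserved.
M → I is preserved.
HL → K is preserved.
FJ → K is preserved.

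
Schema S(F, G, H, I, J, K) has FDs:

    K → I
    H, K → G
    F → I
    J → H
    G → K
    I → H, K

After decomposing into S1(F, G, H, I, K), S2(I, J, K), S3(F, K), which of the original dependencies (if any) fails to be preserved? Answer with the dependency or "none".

Check J → H: no single fragment contains all of {H, J}, and the restricted closure of {J} across the fragments never reaches {H}.
K → I is preserved.
H, K → G is preserved.
F → I is preserved.
G → K is preserved.
I → H, K is preserved.

J → H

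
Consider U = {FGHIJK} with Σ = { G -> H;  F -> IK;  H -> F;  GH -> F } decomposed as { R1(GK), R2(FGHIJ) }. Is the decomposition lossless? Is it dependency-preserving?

Lossless test: (G)⁺ = {FGHIK}, which contains all of one fragment — lossless.
Dependency preservation: the restricted closure of {F} across the fragments never reaches {IK}, so F → IK cannot be enforced without a join — not preserved.

lossless but not dependency-preserving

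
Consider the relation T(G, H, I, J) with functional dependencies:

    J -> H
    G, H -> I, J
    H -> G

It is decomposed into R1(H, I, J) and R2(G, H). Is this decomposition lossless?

Common attributes: R1 ∩ R2 = {H}.
Closure of {H}: H → G applies, adding G; G, H → I, J applies, adding I, J. So (H)⁺ = {G, H, I, J}.
This closure contains every attribute of R1, so R1 ∩ R2 → R1. The join is lossless.

Yes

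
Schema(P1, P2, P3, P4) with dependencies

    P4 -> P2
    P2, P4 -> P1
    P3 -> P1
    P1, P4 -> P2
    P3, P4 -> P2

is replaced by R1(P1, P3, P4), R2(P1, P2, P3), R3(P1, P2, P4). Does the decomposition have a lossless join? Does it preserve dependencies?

lossless and dependency-preserving

Lossless test (chase): Rows 1 and 3 agree on P4; apply P4→P2 and equate their P2 entries. Row 1 is now all distinguished symbols — the join is lossless.
Dependency preservation: P3, P4 → P2 is not contained in any single fragment, but the restricted closure of its left-hand side across the fragments still reaches the right-hand side; the remaining FDs each lie inside some fragment. All dependencies are preserved.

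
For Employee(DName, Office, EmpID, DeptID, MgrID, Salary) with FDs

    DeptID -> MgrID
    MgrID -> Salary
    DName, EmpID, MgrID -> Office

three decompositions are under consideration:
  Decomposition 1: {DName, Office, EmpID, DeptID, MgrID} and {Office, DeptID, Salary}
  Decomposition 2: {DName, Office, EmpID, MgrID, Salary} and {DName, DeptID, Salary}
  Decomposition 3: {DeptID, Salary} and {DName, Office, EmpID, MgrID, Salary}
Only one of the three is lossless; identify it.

Decomposition 1: common = {Office, DeptID}, closure = {Office, DeptID, MgrID, Salary} → lossless.
Decomposition 2: common = {DName, Salary}, closure = {DName, Salary} → lossy.
Decomposition 3: common = {Salary}, closure = {Salary} → lossy.

Decomposition 1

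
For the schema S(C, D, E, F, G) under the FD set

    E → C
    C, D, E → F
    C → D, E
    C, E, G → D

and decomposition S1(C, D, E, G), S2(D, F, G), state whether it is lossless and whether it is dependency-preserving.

lossy and not dependency-preserving

Lossless test: (D, G)⁺ = {D, G}, which is a superkey of neither fragment — lossy.
Dependency preservation: the restricted closure of {C, D, E} across the fragments never reaches {F}, so C, D, E → F cannot be enforced without a join — not preserved.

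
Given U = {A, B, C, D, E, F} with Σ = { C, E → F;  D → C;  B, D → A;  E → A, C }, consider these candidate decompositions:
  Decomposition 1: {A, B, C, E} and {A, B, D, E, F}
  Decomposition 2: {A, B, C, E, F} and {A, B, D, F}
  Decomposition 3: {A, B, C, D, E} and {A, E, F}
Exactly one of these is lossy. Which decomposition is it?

Decomposition 1: common = {A, B, E}, closure = {A, B, C, E, F} → lossless.
Decomposition 2: common = {A, B, F}, closure = {A, B, F} → lossy.
Decomposition 3: common = {A, E}, closure = {A, C, E, F} → lossless.

Decomposition 2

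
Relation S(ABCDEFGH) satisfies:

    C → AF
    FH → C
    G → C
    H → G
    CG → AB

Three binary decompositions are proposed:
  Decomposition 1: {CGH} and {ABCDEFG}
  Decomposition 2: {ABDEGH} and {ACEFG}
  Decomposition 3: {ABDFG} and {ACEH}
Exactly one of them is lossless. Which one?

Decomposition 2

Decomposition 1: common = {CG}, closure = {ABCFG} → lossy.
Decomposition 2: common = {AEG}, closure = {ABCEFG} → lossless.
Decomposition 3: common = {A}, closure = {A} → lossy.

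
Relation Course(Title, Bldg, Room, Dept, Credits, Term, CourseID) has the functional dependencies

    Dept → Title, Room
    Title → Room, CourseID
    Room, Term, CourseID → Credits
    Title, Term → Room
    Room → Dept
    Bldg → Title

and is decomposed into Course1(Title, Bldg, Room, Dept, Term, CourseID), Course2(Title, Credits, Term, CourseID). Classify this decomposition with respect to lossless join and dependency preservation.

lossless and dependency-preserving

Lossless test: (Title, Term, CourseID)⁺ = {Title, Room, Dept, Credits, Term, CourseID}, which contains all of one fragment — lossless.
Dependency preservation: Room, Term, CourseID → Credits is not contained in any single fragment, but the restricted closure of its left-hand side across the fragments still reaches the right-hand side; the remaining FDs each lie inside some fragment. All dependencies are preserved.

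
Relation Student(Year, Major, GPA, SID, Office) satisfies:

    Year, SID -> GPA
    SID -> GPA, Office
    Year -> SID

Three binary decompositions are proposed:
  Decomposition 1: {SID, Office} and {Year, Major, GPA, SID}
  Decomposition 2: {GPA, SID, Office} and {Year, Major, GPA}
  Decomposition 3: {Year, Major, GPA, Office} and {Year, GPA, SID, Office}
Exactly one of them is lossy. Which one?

Decomposition 2

Decomposition 1: common = {SID}, closure = {GPA, SID, Office} → lossless.
Decomposition 2: common = {GPA}, closure = {GPA} → lossy.
Decomposition 3: common = {Year, GPA, Office}, closure = {Year, GPA, SID, Office} → lossless.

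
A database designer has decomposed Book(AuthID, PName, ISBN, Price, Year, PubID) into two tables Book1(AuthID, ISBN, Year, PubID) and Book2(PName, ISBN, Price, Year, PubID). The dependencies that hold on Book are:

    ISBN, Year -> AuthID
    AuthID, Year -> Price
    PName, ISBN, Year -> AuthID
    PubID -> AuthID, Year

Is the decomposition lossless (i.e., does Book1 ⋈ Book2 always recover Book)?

Common attributes: Book1 ∩ Book2 = {ISBN, Year, PubID}.
Closure of {ISBN, Year, PubID}: ISBN, Year → AuthID applies, adding AuthID; AuthID, Year → Price applies, adding Price. So (ISBN, Year, PubID)⁺ = {AuthID, ISBN, Price, Year, PubID}.
This closure contains every attribute of Book1, so Book1 ∩ Book2 → Book1. The join is lossless.

Yes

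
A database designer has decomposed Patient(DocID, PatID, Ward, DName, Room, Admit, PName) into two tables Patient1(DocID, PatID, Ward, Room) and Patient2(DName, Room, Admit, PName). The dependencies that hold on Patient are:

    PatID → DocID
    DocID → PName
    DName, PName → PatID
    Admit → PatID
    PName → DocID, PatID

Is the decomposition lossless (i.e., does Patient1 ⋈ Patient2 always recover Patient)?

No

Common attributes: Patient1 ∩ Patient2 = {Room}.
No dependency enlarges {Room}, so (Room)⁺ = {Room}.
The closure contains neither all of Patient1 = {DocID, PatID, Ward, Room} nor all of Patient2 = {DName, Room, Admit, PName}, so the common attributes are not a superkey of either fragment. The join is lossy.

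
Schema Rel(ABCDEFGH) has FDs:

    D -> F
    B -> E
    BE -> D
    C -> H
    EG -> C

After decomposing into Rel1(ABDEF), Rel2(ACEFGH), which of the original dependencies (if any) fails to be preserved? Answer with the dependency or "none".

none

D → F lies within Rel1.
B → E lies within Rel1.
BE → D lies within Rel1.
C → H lies within Rel2.
EG → C lies within Rel2.
Every dependency is enforceable on the fragments, so the decomposition is dependency-preserving.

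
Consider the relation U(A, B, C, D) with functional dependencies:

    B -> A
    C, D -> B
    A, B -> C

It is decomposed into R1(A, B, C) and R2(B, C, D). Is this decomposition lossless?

Yes

Common attributes: R1 ∩ R2 = {B, C}.
Closure of {B, C}: B → A applies, adding A. So (B, C)⁺ = {A, B, C}.
This closure contains every attribute of R1, so R1 ∩ R2 → R1. The join is lossless.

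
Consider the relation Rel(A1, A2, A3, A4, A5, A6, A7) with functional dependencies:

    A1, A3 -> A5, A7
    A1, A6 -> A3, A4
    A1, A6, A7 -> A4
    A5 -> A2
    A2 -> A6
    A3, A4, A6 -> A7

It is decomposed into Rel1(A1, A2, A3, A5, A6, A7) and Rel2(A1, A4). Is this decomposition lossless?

Common attributes: Rel1 ∩ Rel2 = {A1}.
No dependency enlarges {A1}, so (A1)⁺ = {A1}.
The closure contains neither all of Rel1 = {A1, A2, A3, A5, A6, A7} nor all of Rel2 = {A1, A4}, so the common attributes are not a superkey of either fragment. The join is lossy.

No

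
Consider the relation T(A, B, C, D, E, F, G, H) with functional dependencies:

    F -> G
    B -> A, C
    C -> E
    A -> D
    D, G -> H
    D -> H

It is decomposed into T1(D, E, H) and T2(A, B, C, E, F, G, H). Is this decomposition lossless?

No

Common attributes: T1 ∩ T2 = {E, H}.
No dependency enlarges {E, H}, so (E, H)⁺ = {E, H}.
The closure contains neither all of T1 = {D, E, H} nor all of T2 = {A, B, C, E, F, G, H}, so the common attributes are not a superkey of either fragment. The join is lossy.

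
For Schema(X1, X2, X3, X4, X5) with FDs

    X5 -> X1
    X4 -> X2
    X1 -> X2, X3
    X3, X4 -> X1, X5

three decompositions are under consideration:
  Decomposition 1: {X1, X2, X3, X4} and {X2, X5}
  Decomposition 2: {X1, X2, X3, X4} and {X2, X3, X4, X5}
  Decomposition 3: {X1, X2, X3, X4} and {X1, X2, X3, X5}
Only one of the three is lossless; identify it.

Decomposition 2

Decomposition 1: common = {X2}, closure = {X2} → lossy.
Decomposition 2: common = {X2, X3, X4}, closure = {X1, X2, X3, X4, X5} → lossless.
Decomposition 3: common = {X1, X2, X3}, closure = {X1, X2, X3} → lossy.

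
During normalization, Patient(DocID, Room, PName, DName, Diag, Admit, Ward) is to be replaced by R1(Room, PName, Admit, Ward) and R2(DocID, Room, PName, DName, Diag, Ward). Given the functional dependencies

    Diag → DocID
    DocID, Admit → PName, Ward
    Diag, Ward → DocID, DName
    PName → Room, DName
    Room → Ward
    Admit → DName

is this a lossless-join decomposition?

Common attributes: R1 ∩ R2 = {Room, PName, Ward}.
Closure of {Room, PName, Ward}: PName → Room, DName applies, adding DName. So (Room, PName, Ward)⁺ = {Room, PName, DName, Ward}.
The closure contains neither all of R1 = {Room, PName, Admit, Ward} nor all of R2 = {DocID, Room, PName, DName, Diag, Ward}, so the common attributes are not a superkey of either fragment. The join is lossy.

No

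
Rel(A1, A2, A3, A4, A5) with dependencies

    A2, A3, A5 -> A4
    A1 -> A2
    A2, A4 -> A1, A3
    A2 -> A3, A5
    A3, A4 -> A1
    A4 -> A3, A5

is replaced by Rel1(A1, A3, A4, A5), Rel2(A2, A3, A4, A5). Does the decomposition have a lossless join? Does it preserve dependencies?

Lossless test: (A3, A4, A5)⁺ = {A1, A2, A3, A4, A5}, which contains all of one fragment — lossless.
Dependency preservation: A1 → A2; A2, A4 → A1, A3 are not contained in any single fragment, but the restricted closure of each left-hand side across the fragments still reaches the right-hand side; the remaining FDs each lie inside some fragment. All dependencies are preserved.

lossless and dependency-preserving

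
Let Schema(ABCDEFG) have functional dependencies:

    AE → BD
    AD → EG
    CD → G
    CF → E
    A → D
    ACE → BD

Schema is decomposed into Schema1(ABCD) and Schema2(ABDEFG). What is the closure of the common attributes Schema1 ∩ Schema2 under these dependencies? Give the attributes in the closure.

Schema1 ∩ Schema2 = {ABD}.
AD → EG applies, adding EG
Closure: {ABDEG}.

ABDEG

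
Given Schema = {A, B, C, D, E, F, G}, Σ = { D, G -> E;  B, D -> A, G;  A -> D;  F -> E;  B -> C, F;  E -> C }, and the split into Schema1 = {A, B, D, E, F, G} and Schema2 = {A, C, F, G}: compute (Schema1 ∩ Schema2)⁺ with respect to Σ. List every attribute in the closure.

Schema1 ∩ Schema2 = {A, F, G}.
A → D applies, adding D
F → E applies, adding E
E → C applies, adding C
Closure: {A, C, D, E, F, G}.

A, C, D, E, F, G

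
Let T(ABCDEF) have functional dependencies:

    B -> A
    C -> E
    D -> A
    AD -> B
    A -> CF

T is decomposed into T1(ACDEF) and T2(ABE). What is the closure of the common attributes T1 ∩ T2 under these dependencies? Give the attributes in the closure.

ACEF

T1 ∩ T2 = {AE}.
A → CF applies, adding CF
Closure: {ACEF}.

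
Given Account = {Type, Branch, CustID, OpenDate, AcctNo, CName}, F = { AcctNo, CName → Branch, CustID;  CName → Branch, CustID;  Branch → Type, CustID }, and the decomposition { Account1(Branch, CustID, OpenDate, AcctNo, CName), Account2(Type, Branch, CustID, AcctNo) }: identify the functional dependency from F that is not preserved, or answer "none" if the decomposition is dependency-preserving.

AcctNo, CName → Branch, CustID lies within Account1.
CName → Branch, CustID lies within Account1.
Branch → Type, CustID lies within Account2.
Every dependency is enforceable on the fragments, so the decomposition is dependency-preserving.

none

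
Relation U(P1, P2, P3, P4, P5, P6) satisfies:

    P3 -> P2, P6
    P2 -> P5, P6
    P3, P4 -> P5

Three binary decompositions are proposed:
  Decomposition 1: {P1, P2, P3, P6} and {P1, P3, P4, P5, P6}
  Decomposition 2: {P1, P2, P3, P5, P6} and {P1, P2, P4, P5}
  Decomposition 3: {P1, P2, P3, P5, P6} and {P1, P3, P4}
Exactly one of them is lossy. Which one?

Decomposition 1: common = {P1, P3, P6}, closure = {P1, P2, P3, P5, P6} → lossless.
Decomposition 2: common = {P1, P2, P5}, closure = {P1, P2, P5, P6} → lossy.
Decomposition 3: common = {P1, P3}, closure = {P1, P2, P3, P5, P6} → lossless.

Decomposition 2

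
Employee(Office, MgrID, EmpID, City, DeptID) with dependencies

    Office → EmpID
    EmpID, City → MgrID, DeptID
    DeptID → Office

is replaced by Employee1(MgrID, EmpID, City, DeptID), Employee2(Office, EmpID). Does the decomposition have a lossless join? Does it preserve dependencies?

Lossless test: (EmpID)⁺ = {EmpID}, which is a superkey of neither fragment — lossy.
Dependency preservation: the restricted closure of {DeptID} across the fragments never reaches {Office}, so DeptID → Office cannot be enforced without a join — not preserved.

lossy and not dependency-preserving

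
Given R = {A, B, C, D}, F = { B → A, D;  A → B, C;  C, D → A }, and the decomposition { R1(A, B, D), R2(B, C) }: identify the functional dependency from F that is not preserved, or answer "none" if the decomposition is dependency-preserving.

C, D → A

Check C, D → A: no single fragment contains all of {A, C, D}, and the restricted closure of {C, D} across the fragments never reaches {A}.
B → A, D is preserved.
A → B, C is preserved.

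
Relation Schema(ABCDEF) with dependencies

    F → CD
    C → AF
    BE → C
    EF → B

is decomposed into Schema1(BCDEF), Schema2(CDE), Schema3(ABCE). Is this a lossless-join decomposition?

Chase test. Columns are ABCDEF; row i has aⱼ where attribute j ∈ Schemai, else bᵢⱼ.
Initial tableau (one row per fragment):
  row 1: b11 a2 a3 a4 a5 a6
  row 2: b21 b22 a3 a4 a5 b26
  row 3: a1 a2 a3 b34 a5 b36
Rows 1 and 2 agree on C; apply C→AF and equate their AF entries.
Rows 1 and 3 agree on C; apply C→AF and equate their AF entries.
Rows 1 and 2 agree on EF; apply EF→B and equate their B entries.
Rows 1 and 3 agree on F; apply F→CD and equate their CD entries.
Row 1 is now all distinguished symbols — the join is lossless.

Yes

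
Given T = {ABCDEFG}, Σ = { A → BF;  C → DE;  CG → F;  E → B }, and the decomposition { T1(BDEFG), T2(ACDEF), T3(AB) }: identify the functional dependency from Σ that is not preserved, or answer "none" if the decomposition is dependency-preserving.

Check CG → F: no single fragment contains all of {CFG}, and the restricted closure of {CG} across the fragments never reaches {F}.
A → BF is preserved.
C → DE is preserved.
E → B is preserved.

CG → F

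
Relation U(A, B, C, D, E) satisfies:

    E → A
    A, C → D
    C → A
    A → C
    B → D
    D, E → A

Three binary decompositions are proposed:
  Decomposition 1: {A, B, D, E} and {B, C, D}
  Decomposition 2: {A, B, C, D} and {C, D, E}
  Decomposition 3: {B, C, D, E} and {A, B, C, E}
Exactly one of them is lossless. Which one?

Decomposition 1: common = {B, D}, closure = {B, D} → lossy.
Decomposition 2: common = {C, D}, closure = {A, C, D} → lossy.
Decomposition 3: common = {B, C, E}, closure = {A, B, C, D, E} → lossless.

Decomposition 3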